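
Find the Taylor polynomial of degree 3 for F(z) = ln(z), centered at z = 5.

(z - 5)^3/375 - (z - 5)^2/50 + (z - 5)/5 + ln(5)

Compute the successive derivatives at the expansion point and divide by k!.
F(5) = ln(5)
F′(5) = 1/5
F′′(5) = -1/25
F′′′(5) = 2/125
The Taylor polynomial is Σ F^(k)(5)/k! · (z - 5)^k.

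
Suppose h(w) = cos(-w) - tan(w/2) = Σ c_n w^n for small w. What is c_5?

Combine the two series term by term.
h(0) = 1
h′(0) = -1/2
h′′(0) = -1
h′′′(0) = -1/4
h^(4)(0) = 1
h^(5)(0) = -1/2
So c_5 = h^(5)(0)/5! = -1/240.

-1/240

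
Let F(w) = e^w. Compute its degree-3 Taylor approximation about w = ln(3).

(w - ln(3))^3/2 + 3*(w - ln(3))^2/2 + 3*(w - ln(3)) + 3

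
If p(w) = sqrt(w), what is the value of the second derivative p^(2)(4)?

From the series, [(w - 4)^2] p = -1/64; multiply by 2! = 2 to get -1/32.

-1/32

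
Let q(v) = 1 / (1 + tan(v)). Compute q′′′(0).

Write 1/(1+u) = 1 - u + u^2 - u^3 + ... and substitute the series for u.
From the series, [v^3] q = -4/3; multiply by 3! = 6 to get -8.

-8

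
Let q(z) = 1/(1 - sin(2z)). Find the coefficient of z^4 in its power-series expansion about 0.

Plug the Maclaurin series of the inner function into that of the outer and collect terms.

32/3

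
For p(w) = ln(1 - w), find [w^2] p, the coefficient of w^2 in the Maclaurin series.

-1/2

Use the known series and substitute for the argument.
p(0) = 0
p′(0) = -1
p′′(0) = -1
Dividing each by k! gives the coefficients c_0, ..., c_2.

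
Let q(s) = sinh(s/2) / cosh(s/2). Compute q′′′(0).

Invert the denominator's series and multiply.
The coefficient of s^3 in the expansion is -1/24, so q′′′(0) = 3! * (-1/24) = -1/4.

-1/4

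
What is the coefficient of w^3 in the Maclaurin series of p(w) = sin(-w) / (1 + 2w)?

-23/6

Multiply the two series term by term and collect like powers.
p(0) = 0
p′(0) = -1
p′′(0) = 4
p′′′(0) = -23
The Taylor polynomial is Σ p^(k)(0)/k! · w^k.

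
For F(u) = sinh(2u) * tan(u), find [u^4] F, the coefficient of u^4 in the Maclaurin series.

Write out both Maclaurin series and multiply, keeping only the needed powers.
F(0) = 0
F′(0) = 0
F′′(0) = 4
F′′′(0) = 0
F^(4)(0) = 48

2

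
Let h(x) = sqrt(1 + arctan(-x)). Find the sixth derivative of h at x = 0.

-1489/64

Compose series: expand the inner function first, then feed it into the outer expansion.
From the series, [x^6] h = -1489/46080; multiply by 6! = 720 to get -1489/64.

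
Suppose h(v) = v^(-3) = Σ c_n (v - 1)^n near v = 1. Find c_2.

6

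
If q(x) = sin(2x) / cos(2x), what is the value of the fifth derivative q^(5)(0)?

512

Divide the numerator series by the denominator series (power-series long division).
From the series, [x^5] q = 64/15; multiply by 5! = 120 to get 512.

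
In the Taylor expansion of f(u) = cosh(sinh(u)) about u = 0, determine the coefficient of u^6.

37/720

Substitute the inner expansion into the outer series and collect powers.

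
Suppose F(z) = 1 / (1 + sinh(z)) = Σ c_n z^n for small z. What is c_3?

Expand as Σ (-1)^k u^k with u equal to the inner function's series.
[z^0] = 1;  [z^1] = -1;  [z^2] = 1;  [z^3] = -7/6.
So c_3 = F′′′(0)/3! = -7/6.

-7/6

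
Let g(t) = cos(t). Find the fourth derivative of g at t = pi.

From the series, [(t - pi)^4] g = -1/24; multiply by 4! = 24 to get -1.

-1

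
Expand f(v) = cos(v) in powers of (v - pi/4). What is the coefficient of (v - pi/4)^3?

sqrt(2)/12

[(v - pi/4)^0] = sqrt(2)/2;  [(v - pi/4)^1] = -sqrt(2)/2;  [(v - pi/4)^2] = -sqrt(2)/4;  [(v - pi/4)^3] = sqrt(2)/12.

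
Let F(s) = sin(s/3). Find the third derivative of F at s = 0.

-1/27

Apply the Taylor formula c_k = f^(k)(a)/k!.
The coefficient of s^3 in the expansion is -1/162, so F′′′(0) = 3! * (-1/162) = -1/27.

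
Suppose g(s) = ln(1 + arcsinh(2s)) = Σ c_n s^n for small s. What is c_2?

-2

Plug the Maclaurin series of the inner function into that of the outer and collect terms.
g(0) = 0
g′(0) = 2
g′′(0) = -4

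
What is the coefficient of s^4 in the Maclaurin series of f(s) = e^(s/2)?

[s^0] = 1;  [s^1] = 1/2;  [s^2] = 1/8;  [s^3] = 1/48;  [s^4] = 1/384.
So c_4 = f^(4)(0)/4! = 1/384.

1/384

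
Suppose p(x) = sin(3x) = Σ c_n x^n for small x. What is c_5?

p(0) = 0
p′(0) = 3
p′′(0) = 0
p′′′(0) = -27
p^(4)(0) = 0
p^(5)(0) = 243
So c_5 = p^(5)(0)/5! = 81/40.

81/40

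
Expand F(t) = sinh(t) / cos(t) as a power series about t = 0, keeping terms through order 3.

Invert the denominator's series and multiply.
F(0) = 0
F′(0) = 1
F′′(0) = 0
F′′′(0) = 4
Then c_k = F^(k)(0)/k! gives each Taylor coefficient.

2*t^3/3 + t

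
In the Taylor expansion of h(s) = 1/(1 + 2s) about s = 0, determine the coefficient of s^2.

4

[s^0] = 1;  [s^1] = -2;  [s^2] = 4.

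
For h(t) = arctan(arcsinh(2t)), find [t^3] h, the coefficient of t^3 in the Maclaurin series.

Let u equal the inner series; expand the outer function in u and truncate.
h(0) = 0
h′(0) = 2
h′′(0) = 0
h′′′(0) = -24
So c_3 = h′′′(0)/3! = -4.

-4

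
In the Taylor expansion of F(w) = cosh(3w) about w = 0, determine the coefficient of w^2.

F(0) = 1
F′(0) = 0
F′′(0) = 9

9/2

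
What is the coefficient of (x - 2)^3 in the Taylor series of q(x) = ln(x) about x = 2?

1/24

c_3 = q′′′(2)/3! = 1/24.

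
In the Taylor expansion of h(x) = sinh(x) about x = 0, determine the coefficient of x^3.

Apply the Taylor formula c_k = f^(k)(a)/k!.
h(0) = 0
h′(0) = 1
h′′(0) = 0
h′′′(0) = 1
So c_3 = h′′′(0)/3! = 1/6.

1/6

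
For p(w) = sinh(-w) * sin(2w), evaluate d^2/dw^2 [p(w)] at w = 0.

-4

Multiply the two series term by term and collect like powers.
From the series, [w^2] p = -2; multiply by 2! = 2 to get -4.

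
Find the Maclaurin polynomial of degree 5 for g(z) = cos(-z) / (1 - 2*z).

337*z^5/12 + 337*z^4/24 + 7*z^3 + 7*z^2/2 + 2*z + 1

Expand 1/(denominator) as a geometric series and multiply by the numerator's series.
g(0) = 1
g′(0) = 2
g′′(0) = 7
g′′′(0) = 42
g^(4)(0) = 337
g^(5)(0) = 3370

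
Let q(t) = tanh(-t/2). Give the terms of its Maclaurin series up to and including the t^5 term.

[t^0] = 0;  [t^1] = -1/2;  [t^2] = 0;  [t^3] = 1/24;  [t^4] = 0;  [t^5] = -1/240.

-t^5/240 + t^3/24 - t/2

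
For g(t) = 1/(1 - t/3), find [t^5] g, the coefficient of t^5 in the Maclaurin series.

1/243

[t^0] = 1;  [t^1] = 1/3;  [t^2] = 1/9;  [t^3] = 1/27;  [t^4] = 1/81;  [t^5] = 1/243.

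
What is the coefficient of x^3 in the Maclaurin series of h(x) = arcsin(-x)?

-1/6

h(0) = 0
h′(0) = -1
h′′(0) = 0
h′′′(0) = -1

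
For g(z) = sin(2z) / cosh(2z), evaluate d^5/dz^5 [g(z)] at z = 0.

1152

Invert the denominator's series and multiply.
From the series, [z^5] g = 48/5; multiply by 5! = 120 to get 1152.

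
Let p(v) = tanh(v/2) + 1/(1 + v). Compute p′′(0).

Add the two expansions coefficient-wise.
The coefficient of v^2 in the expansion is 1, so p′′(0) = 2! * (1) = 2.

2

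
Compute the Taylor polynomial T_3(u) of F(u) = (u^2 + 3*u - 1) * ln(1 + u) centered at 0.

Multiply each power in the prefactor through the base expansion.
F(0) = 0
F′(0) = -1
F′′(0) = 7
F′′′(0) = -5
The Taylor polynomial is Σ F^(k)(0)/k! · u^k.

-5*u^3/6 + 7*u^2/2 - u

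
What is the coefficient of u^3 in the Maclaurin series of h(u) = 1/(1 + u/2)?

[u^0] = 1;  [u^1] = -1/2;  [u^2] = 1/4;  [u^3] = -1/8.

-1/8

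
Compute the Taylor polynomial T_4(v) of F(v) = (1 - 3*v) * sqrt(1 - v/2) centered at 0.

Shift and add copies of the series according to the polynomial's terms.
[v^0] = 1;  [v^1] = -13/4;  [v^2] = 23/32;  [v^3] = 11/128;  [v^4] = 43/2048.

43*v^4/2048 + 11*v^3/128 + 23*v^2/32 - 13*v/4 + 1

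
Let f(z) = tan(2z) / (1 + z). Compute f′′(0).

Write out both Maclaurin series and multiply, keeping only the needed powers.
The coefficient of z^2 in the expansion is -2, so f′′(0) = 2! * (-2) = -4.

-4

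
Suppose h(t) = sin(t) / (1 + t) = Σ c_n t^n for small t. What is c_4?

Take the Cauchy product of the two expansions.
h(0) = 0
h′(0) = 1
h′′(0) = -2
h′′′(0) = 5
h^(4)(0) = -20
So c_4 = h^(4)(0)/4! = -5/6.

-5/6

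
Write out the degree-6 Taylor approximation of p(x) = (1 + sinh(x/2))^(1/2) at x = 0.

-2401*x^6/2949120 + 241*x^5/122880 - 31*x^4/6144 + 7*x^3/384 - x^2/32 + x/4 + 1

Let u equal the inner series; expand the outer function in u and truncate.
p(0) = 1
p′(0) = 1/4
p′′(0) = -1/16
p′′′(0) = 7/64
p^(4)(0) = -31/256
p^(5)(0) = 241/1024
p^(6)(0) = -2401/4096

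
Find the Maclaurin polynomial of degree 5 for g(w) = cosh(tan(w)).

Substitute the inner expansion into the outer series and collect powers.
g(0) = 1
g′(0) = 0
g′′(0) = 1
g′′′(0) = 0
g^(4)(0) = 9
g^(5)(0) = 0
Dividing each by k! gives the coefficients c_0, ..., c_5.

3*w^4/8 + w^2/2 + 1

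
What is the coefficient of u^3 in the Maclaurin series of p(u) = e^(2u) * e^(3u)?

Multiply the two series term by term and collect like powers.
p(0) = 1
p′(0) = 5
p′′(0) = 25
p′′′(0) = 125
So c_3 = p′′′(0)/3! = 125/6.

125/6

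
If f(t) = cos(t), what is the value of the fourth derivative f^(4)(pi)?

-1

The coefficient of (t - pi)^4 in the expansion is -1/24, so f^(4)(pi) = 4! * (-1/24) = -1.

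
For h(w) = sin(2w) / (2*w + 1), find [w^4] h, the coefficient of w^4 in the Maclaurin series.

-40/3

Expand 1/(denominator) as a geometric series and multiply by the numerator's series.
h(0) = 0
h′(0) = 2
h′′(0) = -8
h′′′(0) = 40
h^(4)(0) = -320
So c_4 = h^(4)(0)/4! = -40/3.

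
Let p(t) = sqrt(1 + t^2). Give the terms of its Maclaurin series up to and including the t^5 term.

-t^4/8 + t^2/2 + 1

Use the known series and substitute for the argument.
p(0) = 1
p′(0) = 0
p′′(0) = 1
p′′′(0) = 0
p^(4)(0) = -3
p^(5)(0) = 0
Then c_k = p^(k)(0)/k! gives each Taylor coefficient.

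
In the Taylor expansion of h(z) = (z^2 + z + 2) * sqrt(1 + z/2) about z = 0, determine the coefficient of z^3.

15/64

Multiply each power in the prefactor through the base expansion.
h(0) = 2
h′(0) = 3/2
h′′(0) = 19/8
h′′′(0) = 45/32
Dividing each by k! gives the coefficients c_0, ..., c_3.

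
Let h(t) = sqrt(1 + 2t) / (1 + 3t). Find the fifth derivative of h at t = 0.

-16950

Write out both Maclaurin series and multiply, keeping only the needed powers.
The coefficient of t^5 in the expansion is -565/4, so h^(5)(0) = 5! * (-565/4) = -16950.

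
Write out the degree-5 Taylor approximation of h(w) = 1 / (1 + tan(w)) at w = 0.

Expand as Σ (-1)^k u^k with u equal to the inner function's series.
[w^0] = 1;  [w^1] = -1;  [w^2] = 1;  [w^3] = -4/3;  [w^4] = 5/3;  [w^5] = -32/15.

-32*w^5/15 + 5*w^4/3 - 4*w^3/3 + w^2 - w + 1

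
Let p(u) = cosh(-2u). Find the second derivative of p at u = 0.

From the series, [u^2] p = 2; multiply by 2! = 2 to get 4.

4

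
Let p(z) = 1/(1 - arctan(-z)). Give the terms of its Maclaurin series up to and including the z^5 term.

Let u equal the inner series; expand the outer function in u and truncate.

-z^5/5 + z^4/3 - 2*z^3/3 + z^2 - z + 1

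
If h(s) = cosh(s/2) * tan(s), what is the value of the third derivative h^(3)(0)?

11/4

Write out both Maclaurin series and multiply, keeping only the needed powers.
The coefficient of s^3 in the expansion is 11/24, so h′′′(0) = 3! * (11/24) = 11/4.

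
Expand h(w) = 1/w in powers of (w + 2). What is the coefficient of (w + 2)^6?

h(-2) = -1/2
h′(-2) = -1/4
h′′(-2) = -1/4
h′′′(-2) = -3/8
h^(4)(-2) = -3/4
h^(5)(-2) = -15/8
h^(6)(-2) = -45/8
Dividing each by k! gives the coefficients c_0, ..., c_6.

-1/128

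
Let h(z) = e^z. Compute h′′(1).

e

The coefficient of (z - 1)^2 in the expansion is e/2, so h′′(1) = 2! * (e/2) = e.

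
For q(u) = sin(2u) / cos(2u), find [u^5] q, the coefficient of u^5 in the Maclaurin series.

64/15

Write the quotient as an unknown series and match coefficients against numerator = denominator · series.
q(0) = 0
q′(0) = 2
q′′(0) = 0
q′′′(0) = 16
q^(4)(0) = 0
q^(5)(0) = 512
Then c_k = q^(k)(0)/k! gives each Taylor coefficient.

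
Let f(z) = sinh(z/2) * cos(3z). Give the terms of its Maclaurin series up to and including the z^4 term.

-107*z^3/48 + z/2

Multiply the two series term by term and collect like powers.
[z^0] = 0;  [z^1] = 1/2;  [z^2] = 0;  [z^3] = -107/48;  [z^4] = 0.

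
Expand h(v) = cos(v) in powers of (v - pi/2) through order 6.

-(v - pi/2)^5/120 + (v - pi/2)^3/6 - (v - pi/2)

Compute the successive derivatives at the expansion point and divide by k!.
[(v - pi/2)^0] = 0;  [(v - pi/2)^1] = -1;  [(v - pi/2)^2] = 0;  [(v - pi/2)^3] = 1/6;  [(v - pi/2)^4] = 0;  [(v - pi/2)^5] = -1/120;  [(v - pi/2)^6] = 0.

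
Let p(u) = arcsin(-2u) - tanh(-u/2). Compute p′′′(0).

-33/4

Combine the two series term by term.
From the series, [u^3] p = -11/8; multiply by 3! = 6 to get -33/4.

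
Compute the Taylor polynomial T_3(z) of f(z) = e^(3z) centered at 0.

f(0) = 1
f′(0) = 3
f′′(0) = 9
f′′′(0) = 27

9*z^3/2 + 9*z^2/2 + 3*z + 1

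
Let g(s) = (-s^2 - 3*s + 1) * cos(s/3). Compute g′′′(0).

Distribute the polynomial across the series and collect like powers.
From the series, [s^3] g = 1/6; multiply by 3! = 6 to get 1.

1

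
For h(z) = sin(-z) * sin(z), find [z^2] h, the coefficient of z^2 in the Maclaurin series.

Write out both Maclaurin series and multiply, keeping only the needed powers.
[z^0] = 0;  [z^1] = 0;  [z^2] = -1.

-1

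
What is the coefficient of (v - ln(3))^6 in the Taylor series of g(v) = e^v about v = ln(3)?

g(ln(3)) = 3
g′(ln(3)) = 3
g′′(ln(3)) = 3
g′′′(ln(3)) = 3
g^(4)(ln(3)) = 3
g^(5)(ln(3)) = 3
g^(6)(ln(3)) = 3

1/240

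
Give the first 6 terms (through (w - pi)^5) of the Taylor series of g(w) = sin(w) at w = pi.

g(pi) = 0
g′(pi) = -1
g′′(pi) = 0
g′′′(pi) = 1
g^(4)(pi) = 0
g^(5)(pi) = -1
Then c_k = g^(k)(pi)/k! gives each Taylor coefficient.

-(w - pi)^5/120 + (w - pi)^3/6 - (w - pi)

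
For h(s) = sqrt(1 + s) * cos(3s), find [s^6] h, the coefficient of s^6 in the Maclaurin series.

Write out both Maclaurin series and multiply, keeping only the needed powers.
[s^0] = 1;  [s^1] = 1/2;  [s^2] = -37/8;  [s^3] = -35/16;  [s^4] = 499/128;  [s^5] = 367/256;  [s^6] = -6549/5120.

-6549/5120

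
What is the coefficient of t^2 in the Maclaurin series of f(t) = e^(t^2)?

1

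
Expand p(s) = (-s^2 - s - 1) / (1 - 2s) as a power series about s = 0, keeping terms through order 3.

Shift and add copies of the series according to the polynomial's terms.
[s^0] = -1;  [s^1] = -3;  [s^2] = -7;  [s^3] = -14.

-14*s^3 - 7*s^2 - 3*s - 1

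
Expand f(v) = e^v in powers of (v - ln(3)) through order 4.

Use the known series and substitute for the argument.
f(ln(3)) = 3
f′(ln(3)) = 3
f′′(ln(3)) = 3
f′′′(ln(3)) = 3
f^(4)(ln(3)) = 3

(v - ln(3))^4/8 + (v - ln(3))^3/2 + 3*(v - ln(3))^2/2 + 3*(v - ln(3)) + 3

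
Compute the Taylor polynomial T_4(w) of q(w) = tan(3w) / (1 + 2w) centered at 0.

Write out both Maclaurin series and multiply, keeping only the needed powers.
q(0) = 0
q′(0) = 3
q′′(0) = -12
q′′′(0) = 126
q^(4)(0) = -1008

-42*w^4 + 21*w^3 - 6*w^2 + 3*w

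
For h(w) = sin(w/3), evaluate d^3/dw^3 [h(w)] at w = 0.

Apply the Taylor formula c_k = f^(k)(a)/k!.
From the series, [w^3] h = -1/162; multiply by 3! = 6 to get -1/27.

-1/27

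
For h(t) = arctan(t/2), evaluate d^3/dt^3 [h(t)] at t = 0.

From the series, [t^3] h = -1/24; multiply by 3! = 6 to get -1/4.

-1/4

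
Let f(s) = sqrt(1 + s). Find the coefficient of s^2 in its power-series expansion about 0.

f(0) = 1
f′(0) = 1/2
f′′(0) = -1/4
So c_2 = f′′(0)/2! = -1/8.

-1/8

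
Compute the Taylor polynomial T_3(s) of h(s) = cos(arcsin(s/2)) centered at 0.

1 - s^2/8

Compose series: expand the inner function first, then feed it into the outer expansion.
h(0) = 1
h′(0) = 0
h′′(0) = -1/4
h′′′(0) = 0
The Taylor polynomial is Σ h^(k)(0)/k! · s^k.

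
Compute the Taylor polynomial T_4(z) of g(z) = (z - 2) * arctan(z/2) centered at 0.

-z^4/24 + z^3/12 + z^2/2 - z

Multiply each power in the prefactor through the base expansion.
g(0) = 0
g′(0) = -1
g′′(0) = 1
g′′′(0) = 1/2
g^(4)(0) = -1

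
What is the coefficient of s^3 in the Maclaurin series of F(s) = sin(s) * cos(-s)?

-2/3

Write out both Maclaurin series and multiply, keeping only the needed powers.
F(0) = 0
F′(0) = 1
F′′(0) = 0
F′′′(0) = -4
Then c_k = F^(k)(0)/k! gives each Taylor coefficient.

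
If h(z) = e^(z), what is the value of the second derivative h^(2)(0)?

Apply the Taylor formula c_k = f^(k)(a)/k!.
From the series, [z^2] h = 1/2; multiply by 2! = 2 to get 1.

1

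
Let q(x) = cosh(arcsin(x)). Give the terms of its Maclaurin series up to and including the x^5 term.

5*x^4/24 + x^2/2 + 1

Let u equal the inner series; expand the outer function in u and truncate.
q(0) = 1
q′(0) = 0
q′′(0) = 1
q′′′(0) = 0
q^(4)(0) = 5
q^(5)(0) = 0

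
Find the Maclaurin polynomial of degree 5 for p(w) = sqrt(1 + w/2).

Differentiate repeatedly and evaluate at the center.
p(0) = 1
p′(0) = 1/4
p′′(0) = -1/16
p′′′(0) = 3/64
p^(4)(0) = -15/256
p^(5)(0) = 105/1024

7*w^5/8192 - 5*w^4/2048 + w^3/128 - w^2/32 + w/4 + 1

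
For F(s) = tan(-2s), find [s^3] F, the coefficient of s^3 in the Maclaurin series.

-8/3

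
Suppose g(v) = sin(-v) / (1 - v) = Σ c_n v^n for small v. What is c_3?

Expand each factor separately, then convolve coefficients.
[v^0] = 0;  [v^1] = -1;  [v^2] = -1;  [v^3] = -5/6.

-5/6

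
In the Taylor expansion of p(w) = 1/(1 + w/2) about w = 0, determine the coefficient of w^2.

p(0) = 1
p′(0) = -1/2
p′′(0) = 1/2
So c_2 = p′′(0)/2! = 1/4.

1/4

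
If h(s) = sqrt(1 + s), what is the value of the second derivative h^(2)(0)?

-1/4

The coefficient of s^2 in the expansion is -1/8, so h′′(0) = 2! * (-1/8) = -1/4.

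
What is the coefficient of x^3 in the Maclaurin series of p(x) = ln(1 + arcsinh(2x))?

Substitute the inner expansion into the outer series and collect powers.
p(0) = 0
p′(0) = 2
p′′(0) = -4
p′′′(0) = 8
So c_3 = p′′′(0)/3! = 4/3.

4/3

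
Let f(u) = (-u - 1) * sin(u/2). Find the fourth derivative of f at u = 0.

Distribute the polynomial across the series and collect like powers.
From the series, [u^4] f = 1/48; multiply by 4! = 24 to get 1/2.

1/2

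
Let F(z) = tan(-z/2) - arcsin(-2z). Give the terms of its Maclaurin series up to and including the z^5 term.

Combine the two series term by term.

115*z^5/48 + 31*z^3/24 + 3*z/2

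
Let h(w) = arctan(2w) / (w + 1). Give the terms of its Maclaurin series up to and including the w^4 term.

2*w^4/3 - 2*w^3/3 - 2*w^2 + 2*w

Use 1/(1 - r) = Σ r^k on the denominator, then take the Cauchy product.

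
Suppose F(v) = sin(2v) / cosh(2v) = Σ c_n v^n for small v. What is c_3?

-16/3

Invert the denominator's series and multiply.
[v^0] = 0;  [v^1] = 2;  [v^2] = 0;  [v^3] = -16/3.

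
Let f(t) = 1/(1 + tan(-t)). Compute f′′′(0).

Substitute the inner expansion into the outer series and collect powers.
From the series, [t^3] f = 4/3; multiply by 3! = 6 to get 8.

8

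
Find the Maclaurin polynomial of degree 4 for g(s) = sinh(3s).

Apply the Taylor formula c_k = f^(k)(a)/k!.
g(0) = 0
g′(0) = 3
g′′(0) = 0
g′′′(0) = 27
g^(4)(0) = 0
The Taylor polynomial is Σ g^(k)(0)/k! · s^k.

9*s^3/2 + 3*s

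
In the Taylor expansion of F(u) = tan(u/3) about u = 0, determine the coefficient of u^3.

1/81

F(0) = 0
F′(0) = 1/3
F′′(0) = 0
F′′′(0) = 2/27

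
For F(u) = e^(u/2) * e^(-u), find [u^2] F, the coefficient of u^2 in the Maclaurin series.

Multiply the two series term by term and collect like powers.
F(0) = 1
F′(0) = -1/2
F′′(0) = 1/4

1/8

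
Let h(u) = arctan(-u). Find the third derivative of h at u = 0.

2

Compute the successive derivatives at the expansion point and divide by k!.
From the series, [u^3] h = 1/3; multiply by 3! = 6 to get 2.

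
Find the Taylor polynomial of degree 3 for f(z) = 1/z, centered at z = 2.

-(z - 2)^3/16 + (z - 2)^2/8 - (z - 2)/4 + 1/2

Compute the successive derivatives at the expansion point and divide by k!.
f(2) = 1/2
f′(2) = -1/4
f′′(2) = 1/4
f′′′(2) = -3/8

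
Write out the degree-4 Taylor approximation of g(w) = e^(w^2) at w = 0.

g(0) = 1
g′(0) = 0
g′′(0) = 2
g′′′(0) = 0
g^(4)(0) = 12

w^4/2 + w^2 + 1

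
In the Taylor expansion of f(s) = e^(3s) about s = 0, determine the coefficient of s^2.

f(0) = 1
f′(0) = 3
f′′(0) = 9
So c_2 = f′′(0)/2! = 9/2.

9/2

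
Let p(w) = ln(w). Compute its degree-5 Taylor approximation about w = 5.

Differentiate repeatedly and evaluate at the center.
p(5) = ln(5)
p′(5) = 1/5
p′′(5) = -1/25
p′′′(5) = 2/125
p^(4)(5) = -6/625
p^(5)(5) = 24/3125
Dividing each by k! gives the coefficients c_0, ..., c_5.

(w - 5)^5/15625 - (w - 5)^4/2500 + (w - 5)^3/375 - (w - 5)^2/50 + (w - 5)/5 + ln(5)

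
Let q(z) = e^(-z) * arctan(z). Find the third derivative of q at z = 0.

Expand each factor separately, then convolve coefficients.
The coefficient of z^3 in the expansion is 1/6, so q′′′(0) = 3! * (1/6) = 1.

1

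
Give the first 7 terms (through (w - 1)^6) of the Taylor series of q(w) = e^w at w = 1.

e*(w - 1)^6/720 + e*(w - 1)^5/120 + e*(w - 1)^4/24 + e*(w - 1)^3/6 + e*(w - 1)^2/2 + e*(w - 1) + e

q(1) = e
q′(1) = e
q′′(1) = e
q′′′(1) = e
q^(4)(1) = e
q^(5)(1) = e
q^(6)(1) = e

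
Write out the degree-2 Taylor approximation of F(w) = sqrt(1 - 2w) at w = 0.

-w^2/2 - w + 1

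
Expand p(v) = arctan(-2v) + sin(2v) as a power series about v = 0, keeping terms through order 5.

Combine the two series term by term.
[v^0] = 0;  [v^1] = 0;  [v^2] = 0;  [v^3] = 4/3;  [v^4] = 0;  [v^5] = -92/15.

-92*v^5/15 + 4*v^3/3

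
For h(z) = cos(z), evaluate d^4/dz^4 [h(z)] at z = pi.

-1

Compute the successive derivatives at the expansion point and divide by k!.
The coefficient of (z - pi)^4 in the expansion is -1/24, so h^(4)(pi) = 4! * (-1/24) = -1.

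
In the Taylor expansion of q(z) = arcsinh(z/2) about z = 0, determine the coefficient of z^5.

3/1280

[z^0] = 0;  [z^1] = 1/2;  [z^2] = 0;  [z^3] = -1/48;  [z^4] = 0;  [z^5] = 3/1280.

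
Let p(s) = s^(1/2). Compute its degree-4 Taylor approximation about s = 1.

p(1) = 1
p′(1) = 1/2
p′′(1) = -1/4
p′′′(1) = 3/8
p^(4)(1) = -15/16

-5*(s - 1)^4/128 + (s - 1)^3/16 - (s - 1)^2/8 + (s - 1)/2 + 1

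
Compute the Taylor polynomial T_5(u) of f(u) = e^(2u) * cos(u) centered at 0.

-19*u^5/60 - 7*u^4/24 + u^3/3 + 3*u^2/2 + 2*u + 1

Multiply the two series term by term and collect like powers.
[u^0] = 1;  [u^1] = 2;  [u^2] = 3/2;  [u^3] = 1/3;  [u^4] = -7/24;  [u^5] = -19/60.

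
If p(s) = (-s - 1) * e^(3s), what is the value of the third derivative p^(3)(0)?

-54

Multiply each power in the prefactor through the base expansion.
The coefficient of s^3 in the expansion is -9, so p′′′(0) = 3! * (-9) = -54.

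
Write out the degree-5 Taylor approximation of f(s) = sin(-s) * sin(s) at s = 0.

Take the Cauchy product of the two expansions.

s^4/3 - s^2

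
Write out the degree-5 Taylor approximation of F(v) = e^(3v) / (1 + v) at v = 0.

13*v^5/20 + 11*v^4/8 + 2*v^3 + 5*v^2/2 + 2*v + 1

Expand each factor separately, then convolve coefficients.
[v^0] = 1;  [v^1] = 2;  [v^2] = 5/2;  [v^3] = 2;  [v^4] = 11/8;  [v^5] = 13/20.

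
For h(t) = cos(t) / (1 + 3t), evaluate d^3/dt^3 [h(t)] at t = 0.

-153

Expand each factor separately, then convolve coefficients.
From the series, [t^3] h = -51/2; multiply by 3! = 6 to get -153.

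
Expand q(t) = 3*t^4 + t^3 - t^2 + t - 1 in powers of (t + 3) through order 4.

3*(t + 3)^4 - 35*(t + 3)^3 + 152*(t + 3)^2 - 290*(t + 3) + 203

q(-3) = 203
q′(-3) = -290
q′′(-3) = 304
q′′′(-3) = -210
q^(4)(-3) = 72
Dividing each by k! gives the coefficients c_0, ..., c_4.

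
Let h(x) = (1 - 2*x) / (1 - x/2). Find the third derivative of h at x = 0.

-9/4

Shift and add copies of the series according to the polynomial's terms.
The coefficient of x^3 in the expansion is -3/8, so h′′′(0) = 3! * (-3/8) = -9/4.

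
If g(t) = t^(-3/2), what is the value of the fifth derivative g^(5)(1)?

-10395/32

The coefficient of (t - 1)^5 in the expansion is -693/256, so g^(5)(1) = 5! * (-693/256) = -10395/32.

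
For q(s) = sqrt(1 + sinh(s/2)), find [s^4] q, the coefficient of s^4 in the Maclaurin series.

Plug the Maclaurin series of the inner function into that of the outer and collect terms.
q(0) = 1
q′(0) = 1/4
q′′(0) = -1/16
q′′′(0) = 7/64
q^(4)(0) = -31/256
So c_4 = q^(4)(0)/4! = -31/6144.

-31/6144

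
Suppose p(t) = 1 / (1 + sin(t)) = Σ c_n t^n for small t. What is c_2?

Use the geometric series for the reciprocal, then substitute.
p(0) = 1
p′(0) = -1
p′′(0) = 2

1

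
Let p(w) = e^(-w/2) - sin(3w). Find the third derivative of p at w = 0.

Expand each term separately and add.
The coefficient of w^3 in the expansion is 215/48, so p′′′(0) = 3! * (215/48) = 215/8.

215/8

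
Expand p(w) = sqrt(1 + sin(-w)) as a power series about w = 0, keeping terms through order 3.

w^3/48 - w^2/8 - w/2 + 1

Plug the Maclaurin series of the inner function into that of the outer and collect terms.
[w^0] = 1;  [w^1] = -1/2;  [w^2] = -1/8;  [w^3] = 1/48.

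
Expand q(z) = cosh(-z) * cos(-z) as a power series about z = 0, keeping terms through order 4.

Expand each factor separately, then convolve coefficients.
[z^0] = 1;  [z^1] = 0;  [z^2] = 0;  [z^3] = 0;  [z^4] = -1/6.

1 - z^4/6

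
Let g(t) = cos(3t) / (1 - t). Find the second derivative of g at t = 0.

Multiply the two series term by term and collect like powers.
The coefficient of t^2 in the expansion is -7/2, so g′′(0) = 2! * (-7/2) = -7.

-7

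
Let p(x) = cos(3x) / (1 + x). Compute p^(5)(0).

15

Multiply the two series term by term and collect like powers.
The coefficient of x^5 in the expansion is 1/8, so p^(5)(0) = 5! * (1/8) = 15.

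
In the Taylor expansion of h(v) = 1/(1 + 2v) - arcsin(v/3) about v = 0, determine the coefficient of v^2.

4

Combine the two series term by term.
h(0) = 1
h′(0) = -7/3
h′′(0) = 8
So c_2 = h′′(0)/2! = 4.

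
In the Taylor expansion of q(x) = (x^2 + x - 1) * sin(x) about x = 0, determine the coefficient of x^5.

Multiply each power in the prefactor through the base expansion.
q(0) = 0
q′(0) = -1
q′′(0) = 2
q′′′(0) = 7
q^(4)(0) = -4
q^(5)(0) = -21

-7/40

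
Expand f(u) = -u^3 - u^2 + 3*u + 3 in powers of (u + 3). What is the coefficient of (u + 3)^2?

f(-3) = 12
f′(-3) = -18
f′′(-3) = 16
The Taylor polynomial is Σ f^(k)(-3)/k! · (u + 3)^k.

8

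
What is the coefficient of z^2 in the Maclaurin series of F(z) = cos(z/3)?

-1/18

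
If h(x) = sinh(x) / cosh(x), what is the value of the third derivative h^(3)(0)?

-2

Divide the numerator series by the denominator series (power-series long division).
From the series, [x^3] h = -1/3; multiply by 3! = 6 to get -2.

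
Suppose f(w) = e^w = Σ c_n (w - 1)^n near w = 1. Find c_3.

[(w - 1)^0] = e;  [(w - 1)^1] = e;  [(w - 1)^2] = e/2;  [(w - 1)^3] = e/6.
So c_3 = f′′′(1)/3! = e/6.

e/6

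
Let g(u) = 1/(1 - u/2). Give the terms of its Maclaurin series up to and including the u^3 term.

u^3/8 + u^2/4 + u/2 + 1

Use the known series and substitute for the argument.
g(0) = 1
g′(0) = 1/2
g′′(0) = 1/2
g′′′(0) = 3/4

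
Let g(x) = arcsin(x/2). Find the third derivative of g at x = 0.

From the series, [x^3] g = 1/48; multiply by 3! = 6 to get 1/8.

1/8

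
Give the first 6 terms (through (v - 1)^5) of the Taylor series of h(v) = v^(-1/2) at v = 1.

-63*(v - 1)^5/256 + 35*(v - 1)^4/128 - 5*(v - 1)^3/16 + 3*(v - 1)^2/8 - (v - 1)/2 + 1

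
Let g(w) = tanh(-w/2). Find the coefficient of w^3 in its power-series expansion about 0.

1/24

Use the known series and substitute for the argument.
So c_3 = g′′′(0)/3! = 1/24.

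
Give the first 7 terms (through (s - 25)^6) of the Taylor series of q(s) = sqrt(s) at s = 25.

-21*(s - 25)^6/50000000000 + 7*(s - 25)^5/500000000 - (s - 25)^4/2000000 + (s - 25)^3/50000 - (s - 25)^2/1000 + (s - 25)/10 + 5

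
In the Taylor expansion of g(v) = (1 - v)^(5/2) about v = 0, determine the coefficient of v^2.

g(0) = 1
g′(0) = -5/2
g′′(0) = 15/4
So c_2 = g′′(0)/2! = 15/8.

15/8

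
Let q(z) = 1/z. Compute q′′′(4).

From the series, [(z - 4)^3] q = -1/256; multiply by 3! = 6 to get -3/128.

-3/128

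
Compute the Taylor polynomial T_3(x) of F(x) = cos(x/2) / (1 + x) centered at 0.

Multiply the two series term by term and collect like powers.
F(0) = 1
F′(0) = -1
F′′(0) = 7/4
F′′′(0) = -21/4

-7*x^3/8 + 7*x^2/8 - x + 1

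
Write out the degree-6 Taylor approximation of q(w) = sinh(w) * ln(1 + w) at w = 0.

Expand each factor separately, then convolve coefficients.
q(0) = 0
q′(0) = 0
q′′(0) = 2
q′′′(0) = -3
q^(4)(0) = 12
q^(5)(0) = -40
q^(6)(0) = 190
The Taylor polynomial is Σ q^(k)(0)/k! · w^k.

19*w^6/72 - w^5/3 + w^4/2 - w^3/2 + w^2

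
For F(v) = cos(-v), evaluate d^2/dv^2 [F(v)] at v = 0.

The coefficient of v^2 in the expansion is -1/2, so F′′(0) = 2! * (-1/2) = -1.

-1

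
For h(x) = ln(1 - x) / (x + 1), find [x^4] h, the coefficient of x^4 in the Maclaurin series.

Expand 1/(denominator) as a geometric series and multiply by the numerator's series.
[x^0] = 0;  [x^1] = -1;  [x^2] = 1/2;  [x^3] = -5/6;  [x^4] = 7/12.

7/12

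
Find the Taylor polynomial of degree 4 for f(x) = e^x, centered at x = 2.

(x - 2)^4*e^(2)/24 + (x - 2)^3*e^(2)/6 + (x - 2)^2*e^(2)/2 + (x - 2)*e^(2) + e^(2)

Use the known series and substitute for the argument.
f(2) = e^(2)
f′(2) = e^(2)
f′′(2) = e^(2)
f′′′(2) = e^(2)
f^(4)(2) = e^(2)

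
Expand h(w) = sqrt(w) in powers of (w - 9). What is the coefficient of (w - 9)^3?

h(9) = 3
h′(9) = 1/6
h′′(9) = -1/108
h′′′(9) = 1/648

1/3888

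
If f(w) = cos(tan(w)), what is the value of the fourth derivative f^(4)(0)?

-7

Plug the Maclaurin series of the inner function into that of the outer and collect terms.
From the series, [w^4] f = -7/24; multiply by 4! = 24 to get -7.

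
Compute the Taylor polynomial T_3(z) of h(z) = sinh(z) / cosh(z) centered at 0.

Divide the numerator series by the denominator series (power-series long division).
[z^0] = 0;  [z^1] = 1;  [z^2] = 0;  [z^3] = -1/3.

-z^3/3 + z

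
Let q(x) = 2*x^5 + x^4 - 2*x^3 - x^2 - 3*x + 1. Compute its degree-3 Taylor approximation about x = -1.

[(x + 1)^0] = 4;  [(x + 1)^1] = -1;  [(x + 1)^2] = -9;  [(x + 1)^3] = 14.

14*(x + 1)^3 - 9*(x + 1)^2 - (x + 1) + 4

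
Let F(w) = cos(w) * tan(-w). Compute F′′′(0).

Expand each factor separately, then convolve coefficients.
The coefficient of w^3 in the expansion is 1/6, so F′′′(0) = 3! * (1/6) = 1.

1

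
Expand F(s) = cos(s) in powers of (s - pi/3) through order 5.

[(s - pi/3)^0] = 1/2;  [(s - pi/3)^1] = -sqrt(3)/2;  [(s - pi/3)^2] = -1/4;  [(s - pi/3)^3] = sqrt(3)/12;  [(s - pi/3)^4] = 1/48;  [(s - pi/3)^5] = -sqrt(3)/240.

-sqrt(3)*(s - pi/3)^5/240 + (s - pi/3)^4/48 + sqrt(3)*(s - pi/3)^3/12 - (s - pi/3)^2/4 - sqrt(3)*(s - pi/3)/2 + 1/2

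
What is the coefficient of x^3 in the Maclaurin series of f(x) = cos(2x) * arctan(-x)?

Expand each factor separately, then convolve coefficients.
f(0) = 0
f′(0) = -1
f′′(0) = 0
f′′′(0) = 14
So c_3 = f′′′(0)/3! = 7/3.

7/3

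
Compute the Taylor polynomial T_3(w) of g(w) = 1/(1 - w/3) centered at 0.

w^3/27 + w^2/9 + w/3 + 1

[w^0] = 1;  [w^1] = 1/3;  [w^2] = 1/9;  [w^3] = 1/27.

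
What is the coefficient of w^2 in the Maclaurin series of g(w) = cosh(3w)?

9/2

[w^0] = 1;  [w^1] = 0;  [w^2] = 9/2.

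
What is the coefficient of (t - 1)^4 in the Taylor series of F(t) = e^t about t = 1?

e/24

Compute the successive derivatives at the expansion point and divide by k!.
[(t - 1)^0] = e;  [(t - 1)^1] = e;  [(t - 1)^2] = e/2;  [(t - 1)^3] = e/6;  [(t - 1)^4] = e/24.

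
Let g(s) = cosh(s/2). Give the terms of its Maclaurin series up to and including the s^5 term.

s^4/384 + s^2/8 + 1

[s^0] = 1;  [s^1] = 0;  [s^2] = 1/8;  [s^3] = 0;  [s^4] = 1/384;  [s^5] = 0.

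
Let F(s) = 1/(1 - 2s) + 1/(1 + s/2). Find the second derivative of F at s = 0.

17/2

Expand each term separately and add.
The coefficient of s^2 in the expansion is 17/4, so F′′(0) = 2! * (17/4) = 17/2.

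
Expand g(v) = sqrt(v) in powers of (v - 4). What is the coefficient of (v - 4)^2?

-1/64

[(v - 4)^0] = 2;  [(v - 4)^1] = 1/4;  [(v - 4)^2] = -1/64.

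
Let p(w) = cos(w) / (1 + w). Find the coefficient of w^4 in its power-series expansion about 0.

13/24

Take the Cauchy product of the two expansions.
p(0) = 1
p′(0) = -1
p′′(0) = 1
p′′′(0) = -3
p^(4)(0) = 13
So c_4 = p^(4)(0)/4! = 13/24.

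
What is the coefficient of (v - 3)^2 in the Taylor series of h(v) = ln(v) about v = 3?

h(3) = ln(3)
h′(3) = 1/3
h′′(3) = -1/9

-1/18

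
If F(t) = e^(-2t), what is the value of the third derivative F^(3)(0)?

-8

The coefficient of t^3 in the expansion is -4/3, so F′′′(0) = 3! * (-4/3) = -8.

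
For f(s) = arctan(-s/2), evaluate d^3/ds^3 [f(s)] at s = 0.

1/4

Differentiate repeatedly and evaluate at the center.
From the series, [s^3] f = 1/24; multiply by 3! = 6 to get 1/4.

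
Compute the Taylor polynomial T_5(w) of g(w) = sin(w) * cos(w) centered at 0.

2*w^5/15 - 2*w^3/3 + w

Take the Cauchy product of the two expansions.
g(0) = 0
g′(0) = 1
g′′(0) = 0
g′′′(0) = -4
g^(4)(0) = 0
g^(5)(0) = 16
The Taylor polynomial is Σ g^(k)(0)/k! · w^k.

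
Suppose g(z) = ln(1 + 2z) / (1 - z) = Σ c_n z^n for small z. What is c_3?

8/3

Write out both Maclaurin series and multiply, keeping only the needed powers.
g(0) = 0
g′(0) = 2
g′′(0) = 0
g′′′(0) = 16
So c_3 = g′′′(0)/3! = 8/3.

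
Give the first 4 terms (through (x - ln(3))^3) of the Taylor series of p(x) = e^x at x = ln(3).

p(ln(3)) = 3
p′(ln(3)) = 3
p′′(ln(3)) = 3
p′′′(ln(3)) = 3
Dividing each by k! gives the coefficients c_0, ..., c_3.

(x - ln(3))^3/2 + 3*(x - ln(3))^2/2 + 3*(x - ln(3)) + 3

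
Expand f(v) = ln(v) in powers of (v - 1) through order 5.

f(1) = 0
f′(1) = 1
f′′(1) = -1
f′′′(1) = 2
f^(4)(1) = -6
f^(5)(1) = 24

(v - 1)^5/5 - (v - 1)^4/4 + (v - 1)^3/3 - (v - 1)^2/2 + (v - 1)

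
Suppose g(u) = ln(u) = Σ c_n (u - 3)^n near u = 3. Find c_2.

g(3) = ln(3)
g′(3) = 1/3
g′′(3) = -1/9
So c_2 = g′′(3)/2! = -1/18.

-1/18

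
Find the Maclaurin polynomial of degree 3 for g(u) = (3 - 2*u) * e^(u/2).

-3*u^3/16 - 5*u^2/8 - u/2 + 3

Multiply each power in the prefactor through the base expansion.
g(0) = 3
g′(0) = -1/2
g′′(0) = -5/4
g′′′(0) = -9/8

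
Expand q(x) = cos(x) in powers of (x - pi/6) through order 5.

-(x - pi/6)^5/240 + sqrt(3)*(x - pi/6)^4/48 + (x - pi/6)^3/12 - sqrt(3)*(x - pi/6)^2/4 - (x - pi/6)/2 + sqrt(3)/2

Use the known series and substitute for the argument.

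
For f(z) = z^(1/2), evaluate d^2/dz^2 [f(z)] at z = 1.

Differentiate repeatedly and evaluate at the center.
From the series, [(z - 1)^2] f = -1/8; multiply by 2! = 2 to get -1/4.

-1/4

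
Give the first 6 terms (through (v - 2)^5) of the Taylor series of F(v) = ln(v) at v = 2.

(v - 2)^5/160 - (v - 2)^4/64 + (v - 2)^3/24 - (v - 2)^2/8 + (v - 2)/2 + ln(2)

Compute the successive derivatives at the expansion point and divide by k!.
[(v - 2)^0] = ln(2);  [(v - 2)^1] = 1/2;  [(v - 2)^2] = -1/8;  [(v - 2)^3] = 1/24;  [(v - 2)^4] = -1/64;  [(v - 2)^5] = 1/160.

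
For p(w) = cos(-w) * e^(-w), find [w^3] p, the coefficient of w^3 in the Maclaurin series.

Write out both Maclaurin series and multiply, keeping only the needed powers.
p(0) = 1
p′(0) = -1
p′′(0) = 0
p′′′(0) = 2
Dividing each by k! gives the coefficients c_0, ..., c_3.

1/3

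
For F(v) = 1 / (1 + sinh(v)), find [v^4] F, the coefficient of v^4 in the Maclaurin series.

Use the geometric series for the reciprocal, then substitute.
F(0) = 1
F′(0) = -1
F′′(0) = 2
F′′′(0) = -7
F^(4)(0) = 32
The Taylor polynomial is Σ F^(k)(0)/k! · v^k.

4/3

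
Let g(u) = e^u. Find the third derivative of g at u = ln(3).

The coefficient of (u - ln(3))^3 in the expansion is 1/2, so g′′′(ln(3)) = 3! * (1/2) = 3.

3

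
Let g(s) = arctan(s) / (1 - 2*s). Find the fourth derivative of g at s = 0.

176

Multiply the numerator's expansion by the denominator's geometric series.
From the series, [s^4] g = 22/3; multiply by 4! = 24 to get 176.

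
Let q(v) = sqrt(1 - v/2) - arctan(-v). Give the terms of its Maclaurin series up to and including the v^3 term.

Combine the two series term by term.
q(0) = 1
q′(0) = 3/4
q′′(0) = -1/16
q′′′(0) = -131/64
Then c_k = q^(k)(0)/k! gives each Taylor coefficient.

-131*v^3/384 - v^2/32 + 3*v/4 + 1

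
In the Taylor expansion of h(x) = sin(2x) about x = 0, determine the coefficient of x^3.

Use the known series and substitute for the argument.
h(0) = 0
h′(0) = 2
h′′(0) = 0
h′′′(0) = -8

-4/3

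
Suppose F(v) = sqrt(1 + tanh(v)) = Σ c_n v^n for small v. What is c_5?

Compose series: expand the inner function first, then feed it into the outer expansion.
So c_5 = F^(5)(0)/5! = 121/3840.

121/3840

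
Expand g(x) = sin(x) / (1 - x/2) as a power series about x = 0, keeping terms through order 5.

7*x^5/240 + x^4/24 + x^3/12 + x^2/2 + x

Write out both Maclaurin series and multiply, keeping only the needed powers.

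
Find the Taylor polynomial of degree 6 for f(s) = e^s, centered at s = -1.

(s + 1)^6*e^(-1)/720 + (s + 1)^5*e^(-1)/120 + (s + 1)^4*e^(-1)/24 + (s + 1)^3*e^(-1)/6 + (s + 1)^2*e^(-1)/2 + (s + 1)*e^(-1) + e^(-1)

f(-1) = e^(-1)
f′(-1) = e^(-1)
f′′(-1) = e^(-1)
f′′′(-1) = e^(-1)
f^(4)(-1) = e^(-1)
f^(5)(-1) = e^(-1)
f^(6)(-1) = e^(-1)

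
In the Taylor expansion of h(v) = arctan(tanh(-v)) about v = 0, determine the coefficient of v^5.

Compose series: expand the inner function first, then feed it into the outer expansion.
h(0) = 0
h′(0) = -1
h′′(0) = 0
h′′′(0) = 4
h^(4)(0) = 0
h^(5)(0) = -80
Then c_k = h^(k)(0)/k! gives each Taylor coefficient.

-2/3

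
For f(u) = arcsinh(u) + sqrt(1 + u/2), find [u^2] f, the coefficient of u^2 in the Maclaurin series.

-1/32

Add the two expansions coefficient-wise.
[u^0] = 1;  [u^1] = 5/4;  [u^2] = -1/32.
So c_2 = f′′(0)/2! = -1/32.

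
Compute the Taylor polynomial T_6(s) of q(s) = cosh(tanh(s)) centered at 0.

Substitute the inner expansion into the outer series and collect powers.
q(0) = 1
q′(0) = 0
q′′(0) = 1
q′′′(0) = 0
q^(4)(0) = -7
q^(5)(0) = 0
q^(6)(0) = 97

97*s^6/720 - 7*s^4/24 + s^2/2 + 1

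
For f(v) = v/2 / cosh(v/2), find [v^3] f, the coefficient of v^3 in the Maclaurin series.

Invert the denominator's series and multiply.
[v^0] = 0;  [v^1] = 1/2;  [v^2] = 0;  [v^3] = -1/16.

-1/16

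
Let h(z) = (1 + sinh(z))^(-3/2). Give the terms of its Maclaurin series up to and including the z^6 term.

Substitute the inner expansion into the outer series and collect powers.
h(0) = 1
h′(0) = -3/2
h′′(0) = 15/4
h′′′(0) = -117/8
h^(4)(0) = 1185/16
h^(5)(0) = -14643/32
h^(6)(0) = 214575/64
Dividing each by k! gives the coefficients c_0, ..., c_6.

14305*z^6/3072 - 4881*z^5/1280 + 395*z^4/128 - 39*z^3/16 + 15*z^2/8 - 3*z/2 + 1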